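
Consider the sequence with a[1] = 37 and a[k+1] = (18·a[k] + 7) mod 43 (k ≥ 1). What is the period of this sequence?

We have a[1] = 37,  a[2] = 28,  a[3] = 38,  a[4] = 3,  a[5] = 18,  a[6] = 30,  a[7] = 31,  a[8] = 6,  a[9] = 29,  a[10] = 13,  a[11] = 26,  a[12] = 2,  a[13] = 0,  a[14] = 7,  a[15] = 4,  a[16] = 36,  a[17] = 10,  a[18] = 15,  a[19] = 19,  a[20] = 5,  a[21] = 11,  a[22] = 33,  a[23] = 42,  a[24] = 32,  a[25] = 24,  a[26] = 9,  a[27] = 40,  a[28] = 39,  a[29] = 21,  a[30] = 41,  a[31] = 14,  a[32] = 1,  a[33] = 25,  a[34] = 27,  a[35] = 20,  a[36] = 23,  a[37] = 34,  a[38] = 17,  a[39] = 12,  a[40] = 8,  a[41] = 22,  a[42] = 16,  a[43] = 37.
Since a[43] = a[1] = 37, the sequence is periodic with period 42.

42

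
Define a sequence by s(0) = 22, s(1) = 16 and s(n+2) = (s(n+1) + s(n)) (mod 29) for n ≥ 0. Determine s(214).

5

Computing terms: s(0) = 22,  s(1) = 16,  s(2) = 9,  s(3) = 25,  s(4) = 5,  s(5) = 1,  s(6) = 6,  s(7) = 7,  s(8) = 13,  s(9) = 20,  s(10) = 4,  s(11) = 24,  s(12) = 28,  s(13) = 23,  s(14) = 22,  s(15) = 16.
Since (s(14), s(15)) = (s(0), s(1)) = (22, 16) (two consecutive terms determine the rest), the sequence is periodic with period 14.
So s(214) = s(0 + ((214-0) mod 14)) = s(4) = 5.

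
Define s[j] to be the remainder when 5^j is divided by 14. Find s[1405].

5

s[0] = 1,  s[1] = 5,  s[2] = 11,  s[3] = 13,  s[4] = 9,  s[5] = 3,  s[6] = 1.
Since s[6] = s[0] = 1, the sequence is periodic with period 6.
So s[1405] = s[0 + ((1405-0) mod 6)] = s[1] = 5.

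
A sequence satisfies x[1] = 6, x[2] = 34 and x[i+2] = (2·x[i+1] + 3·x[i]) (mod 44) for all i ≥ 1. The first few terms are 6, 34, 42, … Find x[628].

Listing terms: x[1] = 6, x[2] = 34, x[3] = 42, x[4] = 10, x[5] = 14, x[6] = 14, x[7] = 26, x[8] = 6, x[9] = 2, x[10] = 22, x[11] = 6, x[12] = 34.
The sequence repeats with period 10.
So x[628] = x[1 + ((628-1) mod 10)] = x[8] = 6.

6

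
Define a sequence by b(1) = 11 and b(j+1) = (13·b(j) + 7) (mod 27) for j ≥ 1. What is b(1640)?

6

We have b(1) = 11; b(2) = 15; b(3) = 13; b(4) = 14; b(5) = 0; b(6) = 7; b(7) = 17; b(8) = 12; b(9) = 1; b(10) = 20; b(11) = 24; b(12) = 22; b(13) = 23; b(14) = 9; b(15) = 16; b(16) = 26; b(17) = 21; b(18) = 10; b(19) = 2; b(20) = 6; b(21) = 4; b(22) = 5; b(23) = 18; b(24) = 25; b(25) = 8; b(26) = 3; b(27) = 19; b(28) = 11.
The sequence repeats with period 27.
(1640 - 1) mod 27 = 19, so b(1640) = b(20) = 6.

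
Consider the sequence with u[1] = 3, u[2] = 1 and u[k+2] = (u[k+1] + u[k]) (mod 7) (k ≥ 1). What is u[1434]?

6

Listing terms: u[1] = 3,  u[2] = 1,  u[3] = 4,  u[4] = 5,  u[5] = 2,  u[6] = 0,  u[7] = 2,  u[8] = 2,  u[9] = 4,  u[10] = 6,  u[11] = 3,  u[12] = 2,  u[13] = 5,  u[14] = 0,  u[15] = 5,  u[16] = 5,  u[17] = 3,  u[18] = 1.
The sequence repeats with period 16.
So u[1434] = u[1 + ((1434-1) mod 16)] = u[10] = 6.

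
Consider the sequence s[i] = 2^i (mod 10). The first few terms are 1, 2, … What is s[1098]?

4

Computing terms: s[0] = 1,  s[1] = 2,  s[2] = 4,  s[3] = 8,  s[4] = 6,  s[5] = 2.
Since s[5] = s[1] = 2, the sequence is eventually periodic: after a pre-period of length 1 it cycles with period 4.
For i ≥ 1, s[i] depends only on (i - 1) mod 4. (1098 - 1) mod 4 = 1, so s[1098] = s[2] = 4.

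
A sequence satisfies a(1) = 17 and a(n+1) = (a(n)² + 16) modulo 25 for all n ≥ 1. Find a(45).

Computing terms: a(1) = 17,  a(2) = 5,  a(3) = 16,  a(4) = 22,  a(5) = 0,  a(6) = 16.
Since a(6) = a(3) = 16, the sequence is eventually periodic: after a pre-period of length 2 it cycles with period 3.
For n ≥ 3, a(n) depends only on (n - 3) mod 3. (45 - 3) mod 3 = 0, so a(45) = a(3) = 16.

16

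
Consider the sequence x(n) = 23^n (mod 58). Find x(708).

x(1) = 23,  x(2) = 7,  x(3) = 45,  x(4) = 49,  x(5) = 25,  x(6) = 53,  x(7) = 1,  x(8) = 23.
The sequence repeats with period 7.
(708 - 1) mod 7 = 0, so x(708) = x(1) = 23.

23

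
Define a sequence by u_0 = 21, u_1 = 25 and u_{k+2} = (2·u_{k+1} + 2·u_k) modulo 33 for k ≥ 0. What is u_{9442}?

u_0 = 21,  u_1 = 25,  u_2 = 26,  u_3 = 3,  u_4 = 25,  u_5 = 23,  u_6 = 30,  u_7 = 7,  u_8 = 8,  u_9 = 30,  u_{10} = 10,  u_{11} = 14,  u_{12} = 15,  u_{13} = 25,  u_{14} = 14,  u_{15} = 12,  u_{16} = 19,  u_{17} = 29,  u_{18} = 30,  u_{19} = 19,  u_{20} = 32,  u_{21} = 3,  u_{22} = 4,  u_{23} = 14,  u_{24} = 3,  u_{25} = 1,  u_{26} = 8,  u_{27} = 18,  u_{28} = 19,  u_{29} = 8,  u_{30} = 21,  u_{31} = 25.
Since (u_{30}, u_{31}) = (u_0, u_1) = (21, 25) (two consecutive terms determine the rest), the sequence is periodic with period 30.
(9442 - 0) mod 30 = 22, so u_{9442} = u_{22} = 4.

4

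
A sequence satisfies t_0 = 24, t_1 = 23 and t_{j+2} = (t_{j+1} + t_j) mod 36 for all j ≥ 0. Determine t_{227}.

Computing terms: t_0 = 24; t_1 = 23; t_2 = 11; t_3 = 34; t_4 = 9; t_5 = 7; t_6 = 16; t_7 = 23; t_8 = 3; t_9 = 26; t_{10} = 29; t_{11} = 19; t_{12} = 12; t_{13} = 31; t_{14} = 7; t_{15} = 2; t_{16} = 9; t_{17} = 11; t_{18} = 20; t_{19} = 31; t_{20} = 15; t_{21} = 10; t_{22} = 25; t_{23} = 35; t_{24} = 24; t_{25} = 23.
Since (t_{24}, t_{25}) = (t_0, t_1) = (24, 23) (two consecutive terms determine the rest), the sequence is periodic with period 24.
(227 - 0) mod 24 = 11, so t_{227} = t_{11} = 19.

19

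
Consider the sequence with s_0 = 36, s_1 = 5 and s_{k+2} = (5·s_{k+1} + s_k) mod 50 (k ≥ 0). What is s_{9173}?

s_0 = 36, s_1 = 5, s_2 = 11, s_3 = 10, s_4 = 11, s_5 = 15, s_6 = 36, s_7 = 45, s_8 = 11, s_9 = 0, s_{10} = 11, s_{11} = 5, s_{12} = 36, s_{13} = 35, s_{14} = 11, s_{15} = 40, s_{16} = 11, s_{17} = 45, s_{18} = 36, s_{19} = 25, s_{20} = 11, s_{21} = 30, s_{22} = 11, s_{23} = 35, s_{24} = 36, s_{25} = 15, s_{26} = 11, s_{27} = 20, s_{28} = 11, s_{29} = 25, s_{30} = 36, s_{31} = 5.
Since (s_{30}, s_{31}) = (s_0, s_1) = (36, 5) (two consecutive terms determine the rest), the sequence is periodic with period 30.
So s_{9173} = s_{0 + ((9173-0) mod 30)} = s_{23} = 35.

35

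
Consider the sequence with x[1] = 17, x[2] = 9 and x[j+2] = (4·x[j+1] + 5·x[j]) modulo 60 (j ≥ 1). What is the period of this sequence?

6

We have x[1] = 17, x[2] = 9, x[3] = 1, x[4] = 49, x[5] = 21, x[6] = 29, x[7] = 41, x[8] = 9, x[9] = 1.
Since (x[8], x[9]) = (x[2], x[3]) = (9, 1) (two consecutive terms determine the rest), the sequence is eventually periodic: after a pre-period of length 1 it cycles with period 6.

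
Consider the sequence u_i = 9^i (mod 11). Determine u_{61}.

9

We have u_1 = 9; u_2 = 4; u_3 = 3; u_4 = 5; u_5 = 1; u_6 = 9.
Since u_6 = u_1 = 9, the sequence is periodic with period 5.
So u_{61} = u_{1 + ((61-1) mod 5)} = u_1 = 9.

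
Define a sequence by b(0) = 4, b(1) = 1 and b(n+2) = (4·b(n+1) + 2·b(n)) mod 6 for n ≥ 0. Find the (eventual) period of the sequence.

6

b(0) = 4, b(1) = 1, b(2) = 0, b(3) = 2, b(4) = 2, b(5) = 0, b(6) = 4, b(7) = 4, b(8) = 0, b(9) = 2.
Since (b(8), b(9)) = (b(2), b(3)) = (0, 2) (two consecutive terms determine the rest), the sequence is eventually periodic: after a pre-period of length 2 it cycles with period 6.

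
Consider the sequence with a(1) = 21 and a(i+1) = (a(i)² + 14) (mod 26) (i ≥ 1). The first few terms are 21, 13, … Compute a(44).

15

a(1) = 21; a(2) = 13; a(3) = 1; a(4) = 15; a(5) = 5; a(6) = 13.
Since a(6) = a(2) = 13, the sequence is eventually periodic: after a pre-period of length 1 it cycles with period 4.
For i ≥ 2, a(i) depends only on (i - 2) mod 4. (44 - 2) mod 4 = 2, so a(44) = a(4) = 15.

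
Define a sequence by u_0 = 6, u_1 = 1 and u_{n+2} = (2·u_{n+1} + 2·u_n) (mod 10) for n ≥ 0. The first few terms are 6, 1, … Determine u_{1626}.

2

u_0 = 6, u_1 = 1, u_2 = 4, u_3 = 0, u_4 = 8, u_5 = 6, u_6 = 8, u_7 = 8, u_8 = 2, u_9 = 0, u_{10} = 4, u_{11} = 8, u_{12} = 4, u_{13} = 4, u_{14} = 6, u_{15} = 0, u_{16} = 2, u_{17} = 4, u_{18} = 2, u_{19} = 2, u_{20} = 8, u_{21} = 0, u_{22} = 6, u_{23} = 2, u_{24} = 6, u_{25} = 6, u_{26} = 4, u_{27} = 0.
Since (u_{26}, u_{27}) = (u_2, u_3) = (4, 0) (two consecutive terms determine the rest), the sequence is eventually periodic: after a pre-period of length 2 it cycles with period 24.
For n ≥ 2, u_n depends only on (n - 2) mod 24. (1626 - 2) mod 24 = 16, so u_{1626} = u_{18} = 2.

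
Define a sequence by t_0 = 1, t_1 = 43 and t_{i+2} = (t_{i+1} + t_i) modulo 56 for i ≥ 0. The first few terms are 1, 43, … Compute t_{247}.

7

Computing terms: t_0 = 1, t_1 = 43, t_2 = 44, t_3 = 31, t_4 = 19, t_5 = 50, t_6 = 13, t_7 = 7, t_8 = 20, t_9 = 27, t_{10} = 47, t_{11} = 18, t_{12} = 9, t_{13} = 27, t_{14} = 36, t_{15} = 7, t_{16} = 43, t_{17} = 50, t_{18} = 37, t_{19} = 31, t_{20} = 12, t_{21} = 43, t_{22} = 55, t_{23} = 42, t_{24} = 41, t_{25} = 27, t_{26} = 12, t_{27} = 39, t_{28} = 51, t_{29} = 34, t_{30} = 29, t_{31} = 7, t_{32} = 36, t_{33} = 43, t_{34} = 23, t_{35} = 10, t_{36} = 33, t_{37} = 43, t_{38} = 20, t_{39} = 7, t_{40} = 27, t_{41} = 34, t_{42} = 5, t_{43} = 39, t_{44} = 44, t_{45} = 27, t_{46} = 15, t_{47} = 42, t_{48} = 1, t_{49} = 43.
The sequence repeats with period 48.
(247 - 0) mod 48 = 7, so t_{247} = t_7 = 7.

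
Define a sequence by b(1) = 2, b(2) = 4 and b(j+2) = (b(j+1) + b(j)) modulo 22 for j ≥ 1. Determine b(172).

4

b(1) = 2, b(2) = 4, b(3) = 6, b(4) = 10, b(5) = 16, b(6) = 4, b(7) = 20, b(8) = 2, b(9) = 0, b(10) = 2, b(11) = 2, b(12) = 4.
The sequence repeats with period 10.
So b(172) = b(1 + ((172-1) mod 10)) = b(2) = 4.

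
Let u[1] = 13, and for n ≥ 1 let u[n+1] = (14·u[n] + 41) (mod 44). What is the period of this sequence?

Computing terms: u[1] = 13, u[2] = 3, u[3] = 39, u[4] = 15, u[5] = 31, u[6] = 35, u[7] = 3.
Since u[7] = u[2] = 3, the sequence is eventually periodic: after a pre-period of length 1 it cycles with period 5.

5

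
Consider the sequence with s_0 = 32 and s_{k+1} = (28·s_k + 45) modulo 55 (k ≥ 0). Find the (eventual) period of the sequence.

Computing terms: s_0 = 32,  s_1 = 6,  s_2 = 48,  s_3 = 14,  s_4 = 52,  s_5 = 16,  s_6 = 53,  s_7 = 44,  s_8 = 12,  s_9 = 51,  s_{10} = 43,  s_{11} = 39,  s_{12} = 37,  s_{13} = 36,  s_{14} = 8,  s_{15} = 49,  s_{16} = 42,  s_{17} = 11,  s_{18} = 23,  s_{19} = 29,  s_{20} = 32.
Since s_{20} = s_0 = 32, the sequence is periodic with period 20.

20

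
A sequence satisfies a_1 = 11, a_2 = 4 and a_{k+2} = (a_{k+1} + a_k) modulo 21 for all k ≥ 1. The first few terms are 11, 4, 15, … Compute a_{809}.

a_1 = 11, a_2 = 4, a_3 = 15, a_4 = 19, a_5 = 13, a_6 = 11, a_7 = 3, a_8 = 14, a_9 = 17, a_{10} = 10, a_{11} = 6, a_{12} = 16, a_{13} = 1, a_{14} = 17, a_{15} = 18, a_{16} = 14, a_{17} = 11, a_{18} = 4.
The sequence repeats with period 16.
(809 - 1) mod 16 = 8, so a_{809} = a_9 = 17.

17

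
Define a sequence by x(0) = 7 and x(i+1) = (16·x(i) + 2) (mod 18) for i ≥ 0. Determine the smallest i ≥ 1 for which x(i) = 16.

9

Computing terms: x(0) = 7, x(1) = 6, x(2) = 8, x(3) = 4, x(4) = 12, x(5) = 14, x(6) = 10, x(7) = 0, x(8) = 2, x(9) = 16, x(10) = 6.
Since x(10) = x(1) = 6, the sequence is eventually periodic: after a pre-period of length 1 it cycles with period 9.
The value 16 first appears (with i ≥ 1) at x(9).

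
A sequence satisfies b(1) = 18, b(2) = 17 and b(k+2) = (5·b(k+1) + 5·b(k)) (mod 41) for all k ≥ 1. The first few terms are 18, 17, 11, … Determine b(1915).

30

b(1) = 18,  b(2) = 17,  b(3) = 11,  b(4) = 17,  b(5) = 17,  b(6) = 6,  b(7) = 33,  b(8) = 31,  b(9) = 33,  b(10) = 33,  b(11) = 2,  b(12) = 11,  b(13) = 24,  b(14) = 11,  b(15) = 11,  b(16) = 28,  b(17) = 31,  b(18) = 8,  b(19) = 31,  b(20) = 31,  b(21) = 23,  b(22) = 24,  b(23) = 30,  b(24) = 24,  b(25) = 24,  b(26) = 35,  b(27) = 8,  b(28) = 10,  b(29) = 8,  b(30) = 8,  b(31) = 39,  b(32) = 30,  b(33) = 17,  b(34) = 30,  b(35) = 30,  b(36) = 13,  b(37) = 10,  b(38) = 33,  b(39) = 10,  b(40) = 10,  b(41) = 18,  b(42) = 17.
The sequence repeats with period 40.
So b(1915) = b(1 + ((1915-1) mod 40)) = b(35) = 30.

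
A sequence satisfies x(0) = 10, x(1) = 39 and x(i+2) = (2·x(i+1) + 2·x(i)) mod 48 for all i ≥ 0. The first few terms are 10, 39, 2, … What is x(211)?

0

x(0) = 10; x(1) = 39; x(2) = 2; x(3) = 34; x(4) = 24; x(5) = 20; x(6) = 40; x(7) = 24; x(8) = 32; x(9) = 16; x(10) = 0; x(11) = 32; x(12) = 16.
Since (x(11), x(12)) = (x(8), x(9)) = (32, 16) (two consecutive terms determine the rest), the sequence is eventually periodic: after a pre-period of length 8 it cycles with period 3.
For i ≥ 8, x(i) depends only on (i - 8) mod 3. (211 - 8) mod 3 = 2, so x(211) = x(10) = 0.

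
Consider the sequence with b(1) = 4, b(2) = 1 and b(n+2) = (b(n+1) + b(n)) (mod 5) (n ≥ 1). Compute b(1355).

Computing terms: b(1) = 4; b(2) = 1; b(3) = 0; b(4) = 1; b(5) = 1; b(6) = 2; b(7) = 3; b(8) = 0; b(9) = 3; b(10) = 3; b(11) = 1; b(12) = 4; b(13) = 0; b(14) = 4; b(15) = 4; b(16) = 3; b(17) = 2; b(18) = 0; b(19) = 2; b(20) = 2; b(21) = 4; b(22) = 1.
The sequence repeats with period 20.
So b(1355) = b(1 + ((1355-1) mod 20)) = b(15) = 4.

4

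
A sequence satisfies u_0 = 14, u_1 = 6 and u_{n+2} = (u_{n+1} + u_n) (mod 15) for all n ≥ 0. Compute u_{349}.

Listing terms: u_0 = 14; u_1 = 6; u_2 = 5; u_3 = 11; u_4 = 1; u_5 = 12; u_6 = 13; u_7 = 10; u_8 = 8; u_9 = 3; u_{10} = 11; u_{11} = 14; u_{12} = 10; u_{13} = 9; u_{14} = 4; u_{15} = 13; u_{16} = 2; u_{17} = 0; u_{18} = 2; u_{19} = 2; u_{20} = 4; u_{21} = 6; u_{22} = 10; u_{23} = 1; u_{24} = 11; u_{25} = 12; u_{26} = 8; u_{27} = 5; u_{28} = 13; u_{29} = 3; u_{30} = 1; u_{31} = 4; u_{32} = 5; u_{33} = 9; u_{34} = 14; u_{35} = 8; u_{36} = 7; u_{37} = 0; u_{38} = 7; u_{39} = 7; u_{40} = 14; u_{41} = 6.
Since (u_{40}, u_{41}) = (u_0, u_1) = (14, 6) (two consecutive terms determine the rest), the sequence is periodic with period 40.
So u_{349} = u_{0 + ((349-0) mod 40)} = u_{29} = 3.

3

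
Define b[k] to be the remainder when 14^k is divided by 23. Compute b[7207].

b[0] = 1,  b[1] = 14,  b[2] = 12,  b[3] = 7,  b[4] = 6,  b[5] = 15,  b[6] = 3,  b[7] = 19,  b[8] = 13,  b[9] = 21,  b[10] = 18,  b[11] = 22,  b[12] = 9,  b[13] = 11,  b[14] = 16,  b[15] = 17,  b[16] = 8,  b[17] = 20,  b[18] = 4,  b[19] = 10,  b[20] = 2,  b[21] = 5,  b[22] = 1.
The sequence repeats with period 22.
(7207 - 0) mod 22 = 13, so b[7207] = b[13] = 11.

11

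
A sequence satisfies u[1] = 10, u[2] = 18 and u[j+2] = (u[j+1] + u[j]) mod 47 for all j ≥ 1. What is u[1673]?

We have u[1] = 10; u[2] = 18; u[3] = 28; u[4] = 46; u[5] = 27; u[6] = 26; u[7] = 6; u[8] = 32; u[9] = 38; u[10] = 23; u[11] = 14; u[12] = 37; u[13] = 4; u[14] = 41; u[15] = 45; u[16] = 39; u[17] = 37; u[18] = 29; u[19] = 19; u[20] = 1; u[21] = 20; u[22] = 21; u[23] = 41; u[24] = 15; u[25] = 9; u[26] = 24; u[27] = 33; u[28] = 10; u[29] = 43; u[30] = 6; u[31] = 2; u[32] = 8; u[33] = 10; u[34] = 18.
The sequence repeats with period 32.
So u[1673] = u[1 + ((1673-1) mod 32)] = u[9] = 38.

38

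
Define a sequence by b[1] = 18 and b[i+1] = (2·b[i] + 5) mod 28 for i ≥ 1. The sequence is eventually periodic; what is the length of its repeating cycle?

Computing terms: b[1] = 18,  b[2] = 13,  b[3] = 3,  b[4] = 11,  b[5] = 27,  b[6] = 3.
Since b[6] = b[3] = 3, the sequence is eventually periodic: after a pre-period of length 2 it cycles with period 3.

3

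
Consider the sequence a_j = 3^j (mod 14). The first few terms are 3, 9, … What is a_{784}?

We have a_1 = 3; a_2 = 9; a_3 = 13; a_4 = 11; a_5 = 5; a_6 = 1; a_7 = 3.
Since a_7 = a_1 = 3, the sequence is periodic with period 6.
So a_{784} = a_{1 + ((784-1) mod 6)} = a_4 = 11.

11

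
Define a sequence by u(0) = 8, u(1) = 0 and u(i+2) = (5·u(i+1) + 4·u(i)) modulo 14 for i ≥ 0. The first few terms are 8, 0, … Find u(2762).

10

We have u(0) = 8, u(1) = 0, u(2) = 4, u(3) = 6, u(4) = 4, u(5) = 2, u(6) = 12, u(7) = 12, u(8) = 10, u(9) = 0, u(10) = 12, u(11) = 4, u(12) = 12, u(13) = 6, u(14) = 8, u(15) = 8, u(16) = 2, u(17) = 0, u(18) = 8, u(19) = 12, u(20) = 8, u(21) = 4, u(22) = 10, u(23) = 10, u(24) = 6, u(25) = 0, u(26) = 10, u(27) = 8, u(28) = 10, u(29) = 12, u(30) = 2, u(31) = 2, u(32) = 4, u(33) = 0, u(34) = 2, u(35) = 10, u(36) = 2, u(37) = 8, u(38) = 6, u(39) = 6, u(40) = 12, u(41) = 0, u(42) = 6, u(43) = 2, u(44) = 6, u(45) = 10, u(46) = 4, u(47) = 4, u(48) = 8, u(49) = 0.
Since (u(48), u(49)) = (u(0), u(1)) = (8, 0) (two consecutive terms determine the rest), the sequence is periodic with period 48.
(2762 - 0) mod 48 = 26, so u(2762) = u(26) = 10.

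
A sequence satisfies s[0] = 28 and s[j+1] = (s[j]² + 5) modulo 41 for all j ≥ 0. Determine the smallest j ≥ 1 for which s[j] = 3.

We have s[0] = 28; s[1] = 10; s[2] = 23; s[3] = 1; s[4] = 6; s[5] = 0; s[6] = 5; s[7] = 30; s[8] = 3; s[9] = 14; s[10] = 37; s[11] = 21; s[12] = 36; s[13] = 30.
Since s[13] = s[7] = 30, the sequence is eventually periodic: after a pre-period of length 7 it cycles with period 6.
The value 3 first appears (with j ≥ 1) at s[8].

8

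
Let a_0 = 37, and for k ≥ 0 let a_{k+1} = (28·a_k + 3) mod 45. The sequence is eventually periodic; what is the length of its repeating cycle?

Computing terms: a_0 = 37, a_1 = 4, a_2 = 25, a_3 = 28, a_4 = 22, a_5 = 34, a_6 = 10, a_7 = 13, a_8 = 7, a_9 = 19, a_{10} = 40, a_{11} = 43, a_{12} = 37.
Since a_{12} = a_0 = 37, the sequence is periodic with period 12.

12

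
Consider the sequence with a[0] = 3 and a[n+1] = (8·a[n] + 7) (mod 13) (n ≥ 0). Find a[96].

a[0] = 3, a[1] = 5, a[2] = 8, a[3] = 6, a[4] = 3.
Since a[4] = a[0] = 3, the sequence is periodic with period 4.
So a[96] = a[0 + ((96-0) mod 4)] = a[0] = 3.

3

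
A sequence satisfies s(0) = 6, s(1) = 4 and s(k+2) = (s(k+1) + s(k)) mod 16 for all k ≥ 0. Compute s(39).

Listing terms: s(0) = 6, s(1) = 4, s(2) = 10, s(3) = 14, s(4) = 8, s(5) = 6, s(6) = 14, s(7) = 4, s(8) = 2, s(9) = 6, s(10) = 8, s(11) = 14, s(12) = 6, s(13) = 4.
The sequence repeats with period 12.
So s(39) = s(0 + ((39-0) mod 12)) = s(3) = 14.

14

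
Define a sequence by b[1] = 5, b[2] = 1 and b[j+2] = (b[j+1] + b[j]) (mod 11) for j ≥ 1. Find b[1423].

6

We have b[1] = 5; b[2] = 1; b[3] = 6; b[4] = 7; b[5] = 2; b[6] = 9; b[7] = 0; b[8] = 9; b[9] = 9; b[10] = 7; b[11] = 5; b[12] = 1.
Since (b[11], b[12]) = (b[1], b[2]) = (5, 1) (two consecutive terms determine the rest), the sequence is periodic with period 10.
(1423 - 1) mod 10 = 2, so b[1423] = b[3] = 6.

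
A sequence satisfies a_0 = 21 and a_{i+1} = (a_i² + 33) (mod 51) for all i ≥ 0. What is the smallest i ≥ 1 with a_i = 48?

We have a_0 = 21,  a_1 = 15,  a_2 = 3,  a_3 = 42,  a_4 = 12,  a_5 = 24,  a_6 = 48,  a_7 = 42.
Since a_7 = a_3 = 42, the sequence is eventually periodic: after a pre-period of length 3 it cycles with period 4.
The value 48 first appears (with i ≥ 1) at a_6.

6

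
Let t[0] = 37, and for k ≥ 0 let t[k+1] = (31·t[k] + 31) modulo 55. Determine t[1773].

50

Listing terms: t[0] = 37,  t[1] = 23,  t[2] = 29,  t[3] = 50,  t[4] = 41,  t[5] = 37.
Since t[5] = t[0] = 37, the sequence is periodic with period 5.
So t[1773] = t[0 + ((1773-0) mod 5)] = t[3] = 50.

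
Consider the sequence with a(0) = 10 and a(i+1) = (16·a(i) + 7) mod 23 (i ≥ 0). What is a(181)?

1

Listing terms: a(0) = 10, a(1) = 6, a(2) = 11, a(3) = 22, a(4) = 14, a(5) = 1, a(6) = 0, a(7) = 7, a(8) = 4, a(9) = 2, a(10) = 16, a(11) = 10.
The sequence repeats with period 11.
(181 - 0) mod 11 = 5, so a(181) = a(5) = 1.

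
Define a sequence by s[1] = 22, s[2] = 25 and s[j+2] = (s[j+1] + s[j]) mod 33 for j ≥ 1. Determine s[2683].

14

We have s[1] = 22, s[2] = 25, s[3] = 14, s[4] = 6, s[5] = 20, s[6] = 26, s[7] = 13, s[8] = 6, s[9] = 19, s[10] = 25, s[11] = 11, s[12] = 3, s[13] = 14, s[14] = 17, s[15] = 31, s[16] = 15, s[17] = 13, s[18] = 28, s[19] = 8, s[20] = 3, s[21] = 11, s[22] = 14, s[23] = 25, s[24] = 6, s[25] = 31, s[26] = 4, s[27] = 2, s[28] = 6, s[29] = 8, s[30] = 14, s[31] = 22, s[32] = 3, s[33] = 25, s[34] = 28, s[35] = 20, s[36] = 15, s[37] = 2, s[38] = 17, s[39] = 19, s[40] = 3, s[41] = 22, s[42] = 25.
Since (s[41], s[42]) = (s[1], s[2]) = (22, 25) (two consecutive terms determine the rest), the sequence is periodic with period 40.
So s[2683] = s[1 + ((2683-1) mod 40)] = s[3] = 14.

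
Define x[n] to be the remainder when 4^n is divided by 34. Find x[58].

16

We have x[0] = 1,  x[1] = 4,  x[2] = 16,  x[3] = 30,  x[4] = 18,  x[5] = 4.
Since x[5] = x[1] = 4, the sequence is eventually periodic: after a pre-period of length 1 it cycles with period 4.
For n ≥ 1, x[n] depends only on (n - 1) mod 4. (58 - 1) mod 4 = 1, so x[58] = x[2] = 16.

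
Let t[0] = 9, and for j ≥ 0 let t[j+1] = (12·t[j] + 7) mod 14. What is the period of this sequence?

6

t[0] = 9; t[1] = 3; t[2] = 1; t[3] = 5; t[4] = 11; t[5] = 13; t[6] = 9.
Since t[6] = t[0] = 9, the sequence is periodic with period 6.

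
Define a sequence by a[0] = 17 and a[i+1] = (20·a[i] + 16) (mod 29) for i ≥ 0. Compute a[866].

0

Listing terms: a[0] = 17,  a[1] = 8,  a[2] = 2,  a[3] = 27,  a[4] = 5,  a[5] = 0,  a[6] = 16,  a[7] = 17.
The sequence repeats with period 7.
(866 - 0) mod 7 = 5, so a[866] = a[5] = 0.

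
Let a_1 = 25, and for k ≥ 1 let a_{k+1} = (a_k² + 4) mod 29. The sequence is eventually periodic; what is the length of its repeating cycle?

11

Computing terms: a_1 = 25, a_2 = 20, a_3 = 27, a_4 = 8, a_5 = 10, a_6 = 17, a_7 = 3, a_8 = 13, a_9 = 28, a_{10} = 5, a_{11} = 0, a_{12} = 4, a_{13} = 20.
Since a_{13} = a_2 = 20, the sequence is eventually periodic: after a pre-period of length 1 it cycles with period 11.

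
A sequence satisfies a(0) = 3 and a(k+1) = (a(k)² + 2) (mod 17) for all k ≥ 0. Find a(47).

1

a(0) = 3,  a(1) = 11,  a(2) = 4,  a(3) = 1,  a(4) = 3.
The sequence repeats with period 4.
So a(47) = a(0 + ((47-0) mod 4)) = a(3) = 1.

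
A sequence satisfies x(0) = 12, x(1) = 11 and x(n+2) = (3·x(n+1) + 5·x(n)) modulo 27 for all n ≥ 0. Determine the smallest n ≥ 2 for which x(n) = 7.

We have x(0) = 12; x(1) = 11; x(2) = 12; x(3) = 10; x(4) = 9; x(5) = 23; x(6) = 6; x(7) = 25; x(8) = 24; x(9) = 8; x(10) = 9; x(11) = 13; x(12) = 3; x(13) = 20; x(14) = 21; x(15) = 1; x(16) = 0; x(17) = 5; x(18) = 15; x(19) = 16; x(20) = 15; x(21) = 17; x(22) = 18; x(23) = 4; x(24) = 21; x(25) = 2; x(26) = 3; x(27) = 19; x(28) = 18; x(29) = 14; x(30) = 24; x(31) = 7; x(32) = 6; x(33) = 26; x(34) = 0; x(35) = 22; x(36) = 12; x(37) = 11.
The sequence repeats with period 36.
The value 7 first appears (with n ≥ 2) at x(31).

31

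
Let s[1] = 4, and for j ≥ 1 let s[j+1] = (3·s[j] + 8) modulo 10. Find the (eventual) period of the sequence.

We have s[1] = 4, s[2] = 0, s[3] = 8, s[4] = 2, s[5] = 4.
The sequence repeats with period 4.

4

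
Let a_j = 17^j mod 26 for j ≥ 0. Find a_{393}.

25

a_0 = 1; a_1 = 17; a_2 = 3; a_3 = 25; a_4 = 9; a_5 = 23; a_6 = 1.
The sequence repeats with period 6.
So a_{393} = a_{0 + ((393-0) mod 6)} = a_3 = 25.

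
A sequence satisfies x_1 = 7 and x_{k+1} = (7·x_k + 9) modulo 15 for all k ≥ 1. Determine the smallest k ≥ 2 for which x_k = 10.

3

Listing terms: x_1 = 7; x_2 = 13; x_3 = 10; x_4 = 4; x_5 = 7.
Since x_5 = x_1 = 7, the sequence is periodic with period 4.
The value 10 first appears (with k ≥ 2) at x_3.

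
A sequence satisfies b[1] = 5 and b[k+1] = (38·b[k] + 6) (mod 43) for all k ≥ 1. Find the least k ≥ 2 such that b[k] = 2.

Listing terms: b[1] = 5; b[2] = 24; b[3] = 15; b[4] = 17; b[5] = 7; b[6] = 14; b[7] = 22; b[8] = 25; b[9] = 10; b[10] = 42; b[11] = 11; b[12] = 37; b[13] = 36; b[14] = 41; b[15] = 16; b[16] = 12; b[17] = 32; b[18] = 18; b[19] = 2; b[20] = 39; b[21] = 26; b[22] = 5.
The sequence repeats with period 21.
The value 2 first appears (with k ≥ 2) at b[19].

19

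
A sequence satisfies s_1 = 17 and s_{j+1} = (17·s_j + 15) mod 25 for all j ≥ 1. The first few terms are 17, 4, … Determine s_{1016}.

11

s_1 = 17, s_2 = 4, s_3 = 8, s_4 = 1, s_5 = 7, s_6 = 9, s_7 = 18, s_8 = 21, s_9 = 22, s_{10} = 14, s_{11} = 3, s_{12} = 16, s_{13} = 12, s_{14} = 19, s_{15} = 13, s_{16} = 11, s_{17} = 2, s_{18} = 24, s_{19} = 23, s_{20} = 6, s_{21} = 17.
Since s_{21} = s_1 = 17, the sequence is periodic with period 20.
So s_{1016} = s_{1 + ((1016-1) mod 20)} = s_{16} = 11.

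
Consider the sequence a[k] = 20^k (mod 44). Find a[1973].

a[1] = 20; a[2] = 4; a[3] = 36; a[4] = 16; a[5] = 12; a[6] = 20.
Since a[6] = a[1] = 20, the sequence is periodic with period 5.
So a[1973] = a[1 + ((1973-1) mod 5)] = a[3] = 36.

36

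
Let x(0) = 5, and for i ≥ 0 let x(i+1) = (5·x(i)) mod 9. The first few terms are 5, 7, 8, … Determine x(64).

Computing terms: x(0) = 5, x(1) = 7, x(2) = 8, x(3) = 4, x(4) = 2, x(5) = 1, x(6) = 5.
The sequence repeats with period 6.
So x(64) = x(0 + ((64-0) mod 6)) = x(4) = 2.

2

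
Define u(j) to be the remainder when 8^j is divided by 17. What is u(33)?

8

Listing terms: u(1) = 8,  u(2) = 13,  u(3) = 2,  u(4) = 16,  u(5) = 9,  u(6) = 4,  u(7) = 15,  u(8) = 1,  u(9) = 8.
Since u(9) = u(1) = 8, the sequence is periodic with period 8.
(33 - 1) mod 8 = 0, so u(33) = u(1) = 8.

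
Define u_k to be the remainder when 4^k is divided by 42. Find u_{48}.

22

We have u_1 = 4; u_2 = 16; u_3 = 22; u_4 = 4.
The sequence repeats with period 3.
So u_{48} = u_{1 + ((48-1) mod 3)} = u_3 = 22.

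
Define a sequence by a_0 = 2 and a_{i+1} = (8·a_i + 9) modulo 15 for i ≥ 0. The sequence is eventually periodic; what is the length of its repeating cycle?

Computing terms: a_0 = 2; a_1 = 10; a_2 = 14; a_3 = 1; a_4 = 2.
Since a_4 = a_0 = 2, the sequence is periodic with period 4.

4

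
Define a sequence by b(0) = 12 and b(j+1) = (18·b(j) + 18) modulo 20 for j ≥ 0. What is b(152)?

2

We have b(0) = 12, b(1) = 14, b(2) = 10, b(3) = 18, b(4) = 2, b(5) = 14.
Since b(5) = b(1) = 14, the sequence is eventually periodic: after a pre-period of length 1 it cycles with period 4.
For j ≥ 1, b(j) depends only on (j - 1) mod 4. (152 - 1) mod 4 = 3, so b(152) = b(4) = 2.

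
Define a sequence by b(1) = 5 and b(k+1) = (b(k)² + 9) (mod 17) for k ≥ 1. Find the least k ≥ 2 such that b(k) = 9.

3

b(1) = 5,  b(2) = 0,  b(3) = 9,  b(4) = 5.
The sequence repeats with period 3.
The value 9 first appears (with k ≥ 2) at b(3).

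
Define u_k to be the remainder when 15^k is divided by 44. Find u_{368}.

u_1 = 15, u_2 = 5, u_3 = 31, u_4 = 25, u_5 = 23, u_6 = 37, u_7 = 27, u_8 = 9, u_9 = 3, u_{10} = 1, u_{11} = 15.
Since u_{11} = u_1 = 15, the sequence is periodic with period 10.
(368 - 1) mod 10 = 7, so u_{368} = u_8 = 9.

9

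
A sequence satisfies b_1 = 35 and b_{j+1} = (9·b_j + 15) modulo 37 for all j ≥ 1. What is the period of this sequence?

Listing terms: b_1 = 35, b_2 = 34, b_3 = 25, b_4 = 18, b_5 = 29, b_6 = 17, b_7 = 20, b_8 = 10, b_9 = 31, b_{10} = 35.
Since b_{10} = b_1 = 35, the sequence is periodic with period 9.

9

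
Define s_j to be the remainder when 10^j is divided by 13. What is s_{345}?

Computing terms: s_0 = 1; s_1 = 10; s_2 = 9; s_3 = 12; s_4 = 3; s_5 = 4; s_6 = 1.
The sequence repeats with period 6.
(345 - 0) mod 6 = 3, so s_{345} = s_3 = 12.

12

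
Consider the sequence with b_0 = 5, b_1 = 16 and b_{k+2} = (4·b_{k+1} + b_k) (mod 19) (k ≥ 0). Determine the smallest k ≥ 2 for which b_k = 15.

b_0 = 5, b_1 = 16, b_2 = 12, b_3 = 7, b_4 = 2, b_5 = 15, b_6 = 5, b_7 = 16.
Since (b_6, b_7) = (b_0, b_1) = (5, 16) (two consecutive terms determine the rest), the sequence is periodic with period 6.
The value 15 first appears (with k ≥ 2) at b_5.

5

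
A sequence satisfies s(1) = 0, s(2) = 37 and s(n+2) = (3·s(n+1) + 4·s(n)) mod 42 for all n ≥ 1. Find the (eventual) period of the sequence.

We have s(1) = 0, s(2) = 37, s(3) = 27, s(4) = 19, s(5) = 39, s(6) = 25, s(7) = 21, s(8) = 37, s(9) = 27.
Since (s(8), s(9)) = (s(2), s(3)) = (37, 27) (two consecutive terms determine the rest), the sequence is eventually periodic: after a pre-period of length 1 it cycles with period 6.

6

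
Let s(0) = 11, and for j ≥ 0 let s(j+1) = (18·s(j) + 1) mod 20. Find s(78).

3

Listing terms: s(0) = 11,  s(1) = 19,  s(2) = 3,  s(3) = 15,  s(4) = 11.
The sequence repeats with period 4.
(78 - 0) mod 4 = 2, so s(78) = s(2) = 3.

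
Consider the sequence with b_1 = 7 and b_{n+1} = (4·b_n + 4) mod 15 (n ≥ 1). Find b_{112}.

Listing terms: b_1 = 7; b_2 = 2; b_3 = 12; b_4 = 7.
The sequence repeats with period 3.
(112 - 1) mod 3 = 0, so b_{112} = b_1 = 7.

7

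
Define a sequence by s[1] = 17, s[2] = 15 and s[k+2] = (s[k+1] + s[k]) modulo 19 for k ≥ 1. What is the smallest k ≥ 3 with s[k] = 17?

16

Listing terms: s[1] = 17, s[2] = 15, s[3] = 13, s[4] = 9, s[5] = 3, s[6] = 12, s[7] = 15, s[8] = 8, s[9] = 4, s[10] = 12, s[11] = 16, s[12] = 9, s[13] = 6, s[14] = 15, s[15] = 2, s[16] = 17, s[17] = 0, s[18] = 17, s[19] = 17, s[20] = 15.
The sequence repeats with period 18.
The value 17 first appears (with k ≥ 3) at s[16].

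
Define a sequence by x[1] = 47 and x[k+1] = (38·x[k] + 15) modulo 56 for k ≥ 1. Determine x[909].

21

x[1] = 47, x[2] = 9, x[3] = 21, x[4] = 29, x[5] = 53, x[6] = 13, x[7] = 5, x[8] = 37, x[9] = 21.
Since x[9] = x[3] = 21, the sequence is eventually periodic: after a pre-period of length 2 it cycles with period 6.
For k ≥ 3, x[k] depends only on (k - 3) mod 6. (909 - 3) mod 6 = 0, so x[909] = x[3] = 21.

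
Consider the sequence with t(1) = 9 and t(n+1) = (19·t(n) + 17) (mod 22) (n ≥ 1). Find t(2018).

Computing terms: t(1) = 9, t(2) = 12, t(3) = 3, t(4) = 8, t(5) = 15, t(6) = 16, t(7) = 13, t(8) = 0, t(9) = 17, t(10) = 10, t(11) = 9.
The sequence repeats with period 10.
So t(2018) = t(1 + ((2018-1) mod 10)) = t(8) = 0.

0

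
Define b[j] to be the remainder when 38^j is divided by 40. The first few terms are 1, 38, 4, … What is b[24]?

16

We have b[0] = 1, b[1] = 38, b[2] = 4, b[3] = 32, b[4] = 16, b[5] = 8, b[6] = 24, b[7] = 32.
Since b[7] = b[3] = 32, the sequence is eventually periodic: after a pre-period of length 3 it cycles with period 4.
For j ≥ 3, b[j] depends only on (j - 3) mod 4. (24 - 3) mod 4 = 1, so b[24] = b[4] = 16.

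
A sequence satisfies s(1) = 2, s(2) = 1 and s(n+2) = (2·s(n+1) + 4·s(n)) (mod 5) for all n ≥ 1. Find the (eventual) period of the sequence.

5

Listing terms: s(1) = 2,  s(2) = 1,  s(3) = 0,  s(4) = 4,  s(5) = 3,  s(6) = 2,  s(7) = 1.
Since (s(6), s(7)) = (s(1), s(2)) = (2, 1) (two consecutive terms determine the rest), the sequence is periodic with period 5.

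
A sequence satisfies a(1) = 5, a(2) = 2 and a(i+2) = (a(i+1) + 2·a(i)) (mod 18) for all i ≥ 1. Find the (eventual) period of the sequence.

Computing terms: a(1) = 5,  a(2) = 2,  a(3) = 12,  a(4) = 16,  a(5) = 4,  a(6) = 0,  a(7) = 8,  a(8) = 8,  a(9) = 6,  a(10) = 4,  a(11) = 16,  a(12) = 6,  a(13) = 2,  a(14) = 14,  a(15) = 0,  a(16) = 10,  a(17) = 10,  a(18) = 12,  a(19) = 14,  a(20) = 2,  a(21) = 12.
Since (a(20), a(21)) = (a(2), a(3)) = (2, 12) (two consecutive terms determine the rest), the sequence is eventually periodic: after a pre-period of length 1 it cycles with period 18.

18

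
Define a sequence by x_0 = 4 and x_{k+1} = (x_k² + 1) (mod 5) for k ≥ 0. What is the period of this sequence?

3

Listing terms: x_0 = 4,  x_1 = 2,  x_2 = 0,  x_3 = 1,  x_4 = 2.
Since x_4 = x_1 = 2, the sequence is eventually periodic: after a pre-period of length 1 it cycles with period 3.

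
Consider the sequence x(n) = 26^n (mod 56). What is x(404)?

32

Computing terms: x(0) = 1; x(1) = 26; x(2) = 4; x(3) = 48; x(4) = 16; x(5) = 24; x(6) = 8; x(7) = 40; x(8) = 32; x(9) = 48.
Since x(9) = x(3) = 48, the sequence is eventually periodic: after a pre-period of length 3 it cycles with period 6.
For n ≥ 3, x(n) depends only on (n - 3) mod 6. (404 - 3) mod 6 = 5, so x(404) = x(8) = 32.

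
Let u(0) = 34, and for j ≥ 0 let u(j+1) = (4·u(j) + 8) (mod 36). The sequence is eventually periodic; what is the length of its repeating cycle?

We have u(0) = 34; u(1) = 0; u(2) = 8; u(3) = 4; u(4) = 24; u(5) = 32; u(6) = 28; u(7) = 12; u(8) = 20; u(9) = 16; u(10) = 0.
Since u(10) = u(1) = 0, the sequence is eventually periodic: after a pre-period of length 1 it cycles with period 9.

9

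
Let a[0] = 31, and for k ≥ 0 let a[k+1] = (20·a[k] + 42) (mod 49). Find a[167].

Computing terms: a[0] = 31,  a[1] = 25,  a[2] = 3,  a[3] = 4,  a[4] = 24,  a[5] = 32,  a[6] = 45,  a[7] = 11,  a[8] = 17,  a[9] = 39,  a[10] = 38,  a[11] = 18,  a[12] = 10,  a[13] = 46,  a[14] = 31.
The sequence repeats with period 14.
(167 - 0) mod 14 = 13, so a[167] = a[13] = 46.

46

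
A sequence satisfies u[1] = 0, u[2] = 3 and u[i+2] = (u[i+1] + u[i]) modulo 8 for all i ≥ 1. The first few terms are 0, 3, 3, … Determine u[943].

0

We have u[1] = 0, u[2] = 3, u[3] = 3, u[4] = 6, u[5] = 1, u[6] = 7, u[7] = 0, u[8] = 7, u[9] = 7, u[10] = 6, u[11] = 5, u[12] = 3, u[13] = 0, u[14] = 3.
The sequence repeats with period 12.
(943 - 1) mod 12 = 6, so u[943] = u[7] = 0.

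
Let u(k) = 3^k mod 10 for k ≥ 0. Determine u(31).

7

We have u(0) = 1,  u(1) = 3,  u(2) = 9,  u(3) = 7,  u(4) = 1.
The sequence repeats with period 4.
(31 - 0) mod 4 = 3, so u(31) = u(3) = 7.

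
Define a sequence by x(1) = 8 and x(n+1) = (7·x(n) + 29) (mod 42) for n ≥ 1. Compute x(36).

x(1) = 8, x(2) = 1, x(3) = 36, x(4) = 29, x(5) = 22, x(6) = 15, x(7) = 8.
The sequence repeats with period 6.
So x(36) = x(1 + ((36-1) mod 6)) = x(6) = 15.

15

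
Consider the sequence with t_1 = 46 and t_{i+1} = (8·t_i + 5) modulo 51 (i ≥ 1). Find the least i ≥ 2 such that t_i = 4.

7

We have t_1 = 46,  t_2 = 16,  t_3 = 31,  t_4 = 49,  t_5 = 40,  t_6 = 19,  t_7 = 4,  t_8 = 37,  t_9 = 46.
The sequence repeats with period 8.
The value 4 first appears (with i ≥ 2) at t_7.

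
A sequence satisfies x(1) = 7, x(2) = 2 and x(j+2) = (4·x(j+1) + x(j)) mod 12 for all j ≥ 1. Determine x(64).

10

We have x(1) = 7; x(2) = 2; x(3) = 3; x(4) = 2; x(5) = 11; x(6) = 10; x(7) = 3; x(8) = 10; x(9) = 7; x(10) = 2.
The sequence repeats with period 8.
(64 - 1) mod 8 = 7, so x(64) = x(8) = 10.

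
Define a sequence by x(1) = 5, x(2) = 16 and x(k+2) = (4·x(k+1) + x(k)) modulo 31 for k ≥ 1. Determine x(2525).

We have x(1) = 5, x(2) = 16, x(3) = 7, x(4) = 13, x(5) = 28, x(6) = 1, x(7) = 1, x(8) = 5, x(9) = 21, x(10) = 27, x(11) = 5, x(12) = 16.
The sequence repeats with period 10.
(2525 - 1) mod 10 = 4, so x(2525) = x(5) = 28.

28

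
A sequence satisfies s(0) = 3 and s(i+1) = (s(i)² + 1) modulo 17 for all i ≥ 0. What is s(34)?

s(0) = 3; s(1) = 10; s(2) = 16; s(3) = 2; s(4) = 5; s(5) = 9; s(6) = 14; s(7) = 10.
Since s(7) = s(1) = 10, the sequence is eventually periodic: after a pre-period of length 1 it cycles with period 6.
For i ≥ 1, s(i) depends only on (i - 1) mod 6. (34 - 1) mod 6 = 3, so s(34) = s(4) = 5.

5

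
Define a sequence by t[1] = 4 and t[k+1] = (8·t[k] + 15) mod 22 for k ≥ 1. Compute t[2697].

We have t[1] = 4, t[2] = 3, t[3] = 17, t[4] = 19, t[5] = 13, t[6] = 9, t[7] = 21, t[8] = 7, t[9] = 5, t[10] = 11, t[11] = 15, t[12] = 3.
Since t[12] = t[2] = 3, the sequence is eventually periodic: after a pre-period of length 1 it cycles with period 10.
For k ≥ 2, t[k] depends only on (k - 2) mod 10. (2697 - 2) mod 10 = 5, so t[2697] = t[7] = 21.

21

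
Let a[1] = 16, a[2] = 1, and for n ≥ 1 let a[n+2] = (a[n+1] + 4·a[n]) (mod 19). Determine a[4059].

17

We have a[1] = 16, a[2] = 1, a[3] = 8, a[4] = 12, a[5] = 6, a[6] = 16, a[7] = 2, a[8] = 9, a[9] = 17, a[10] = 15, a[11] = 7, a[12] = 10, a[13] = 0, a[14] = 2, a[15] = 2, a[16] = 10, a[17] = 18, a[18] = 1, a[19] = 16, a[20] = 1.
Since (a[19], a[20]) = (a[1], a[2]) = (16, 1) (two consecutive terms determine the rest), the sequence is periodic with period 18.
So a[4059] = a[1 + ((4059-1) mod 18)] = a[9] = 17.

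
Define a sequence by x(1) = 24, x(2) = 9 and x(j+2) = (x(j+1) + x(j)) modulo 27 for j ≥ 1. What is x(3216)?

We have x(1) = 24, x(2) = 9, x(3) = 6, x(4) = 15, x(5) = 21, x(6) = 9, x(7) = 3, x(8) = 12, x(9) = 15, x(10) = 0, x(11) = 15, x(12) = 15, x(13) = 3, x(14) = 18, x(15) = 21, x(16) = 12, x(17) = 6, x(18) = 18, x(19) = 24, x(20) = 15, x(21) = 12, x(22) = 0, x(23) = 12, x(24) = 12, x(25) = 24, x(26) = 9.
The sequence repeats with period 24.
(3216 - 1) mod 24 = 23, so x(3216) = x(24) = 12.

12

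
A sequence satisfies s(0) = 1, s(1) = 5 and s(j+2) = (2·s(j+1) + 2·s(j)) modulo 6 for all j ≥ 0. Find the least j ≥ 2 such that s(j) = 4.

3

Computing terms: s(0) = 1; s(1) = 5; s(2) = 0; s(3) = 4; s(4) = 2; s(5) = 0; s(6) = 4.
Since (s(5), s(6)) = (s(2), s(3)) = (0, 4) (two consecutive terms determine the rest), the sequence is eventually periodic: after a pre-period of length 2 it cycles with period 3.
The value 4 first appears (with j ≥ 2) at s(3).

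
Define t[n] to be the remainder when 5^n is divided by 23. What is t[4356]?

t[0] = 1, t[1] = 5, t[2] = 2, t[3] = 10, t[4] = 4, t[5] = 20, t[6] = 8, t[7] = 17, t[8] = 16, t[9] = 11, t[10] = 9, t[11] = 22, t[12] = 18, t[13] = 21, t[14] = 13, t[15] = 19, t[16] = 3, t[17] = 15, t[18] = 6, t[19] = 7, t[20] = 12, t[21] = 14, t[22] = 1.
The sequence repeats with period 22.
(4356 - 0) mod 22 = 0, so t[4356] = t[0] = 1.

1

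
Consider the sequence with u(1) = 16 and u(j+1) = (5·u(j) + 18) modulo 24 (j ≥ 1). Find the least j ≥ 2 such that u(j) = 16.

5

Listing terms: u(1) = 16; u(2) = 2; u(3) = 4; u(4) = 14; u(5) = 16.
Since u(5) = u(1) = 16, the sequence is periodic with period 4.
The value 16 next appears (with j ≥ 2) at u(5).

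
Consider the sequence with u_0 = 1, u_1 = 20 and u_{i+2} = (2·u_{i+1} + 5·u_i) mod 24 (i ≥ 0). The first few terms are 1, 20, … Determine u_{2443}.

Listing terms: u_0 = 1,  u_1 = 20,  u_2 = 21,  u_3 = 22,  u_4 = 5,  u_5 = 0,  u_6 = 1,  u_7 = 2,  u_8 = 9,  u_9 = 4,  u_{10} = 5,  u_{11} = 6,  u_{12} = 13,  u_{13} = 8,  u_{14} = 9,  u_{15} = 10,  u_{16} = 17,  u_{17} = 12,  u_{18} = 13,  u_{19} = 14,  u_{20} = 21,  u_{21} = 16,  u_{22} = 17,  u_{23} = 18,  u_{24} = 1,  u_{25} = 20.
The sequence repeats with period 24.
So u_{2443} = u_{0 + ((2443-0) mod 24)} = u_{19} = 14.

14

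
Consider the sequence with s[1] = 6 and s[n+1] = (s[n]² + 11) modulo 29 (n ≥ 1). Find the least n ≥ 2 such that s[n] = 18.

We have s[1] = 6,  s[2] = 18,  s[3] = 16,  s[4] = 6.
Since s[4] = s[1] = 6, the sequence is periodic with period 3.
The value 18 first appears (with n ≥ 2) at s[2].

2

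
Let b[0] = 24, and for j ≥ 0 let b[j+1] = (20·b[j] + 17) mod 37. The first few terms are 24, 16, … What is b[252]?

Computing terms: b[0] = 24, b[1] = 16, b[2] = 4, b[3] = 23, b[4] = 33, b[5] = 11, b[6] = 15, b[7] = 21, b[8] = 30, b[9] = 25, b[10] = 36, b[11] = 34, b[12] = 31, b[13] = 8, b[14] = 29, b[15] = 5, b[16] = 6, b[17] = 26, b[18] = 19, b[19] = 27, b[20] = 2, b[21] = 20, b[22] = 10, b[23] = 32, b[24] = 28, b[25] = 22, b[26] = 13, b[27] = 18, b[28] = 7, b[29] = 9, b[30] = 12, b[31] = 35, b[32] = 14, b[33] = 1, b[34] = 0, b[35] = 17, b[36] = 24.
The sequence repeats with period 36.
(252 - 0) mod 36 = 0, so b[252] = b[0] = 24.

24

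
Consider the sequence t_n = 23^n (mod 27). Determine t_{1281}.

Listing terms: t_0 = 1; t_1 = 23; t_2 = 16; t_3 = 17; t_4 = 13; t_5 = 2; t_6 = 19; t_7 = 5; t_8 = 7; t_9 = 26; t_{10} = 4; t_{11} = 11; t_{12} = 10; t_{13} = 14; t_{14} = 25; t_{15} = 8; t_{16} = 22; t_{17} = 20; t_{18} = 1.
The sequence repeats with period 18.
(1281 - 0) mod 18 = 3, so t_{1281} = t_3 = 17.

17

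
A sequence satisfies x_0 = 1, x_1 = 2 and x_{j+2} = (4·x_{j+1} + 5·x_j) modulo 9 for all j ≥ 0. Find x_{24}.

1

Computing terms: x_0 = 1,  x_1 = 2,  x_2 = 4,  x_3 = 8,  x_4 = 7,  x_5 = 5,  x_6 = 1,  x_7 = 2.
The sequence repeats with period 6.
So x_{24} = x_{0 + ((24-0) mod 6)} = x_0 = 1.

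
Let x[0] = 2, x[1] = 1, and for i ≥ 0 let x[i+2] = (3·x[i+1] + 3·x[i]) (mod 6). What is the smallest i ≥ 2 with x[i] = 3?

2

Listing terms: x[0] = 2; x[1] = 1; x[2] = 3; x[3] = 0; x[4] = 3; x[5] = 3; x[6] = 0.
Since (x[5], x[6]) = (x[2], x[3]) = (3, 0) (two consecutive terms determine the rest), the sequence is eventually periodic: after a pre-period of length 2 it cycles with period 3.
The value 3 first appears (with i ≥ 2) at x[2].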